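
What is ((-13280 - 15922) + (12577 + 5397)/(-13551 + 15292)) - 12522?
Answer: -72623510/1741 ≈ -41714.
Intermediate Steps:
((-13280 - 15922) + (12577 + 5397)/(-13551 + 15292)) - 12522 = (-29202 + 17974/1741) - 12522 = -50822708/1741 - 12522 = -72623510/1741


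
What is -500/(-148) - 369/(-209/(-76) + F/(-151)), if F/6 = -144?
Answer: -7606787/189329 ≈ -40.178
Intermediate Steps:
F = -864 (F = 6*(-144) = -864)
-500/(-148) - 369/(-209/(-76) + F/(-151)) = -500/(-148) - 369/(-209/(-76) - 864/(-151)) = -500*(-1/148) - 369/(-209*(-1/76) - 864*(-1/151)) = 125/37 - 369/(11/4 + 864/151) = 125/37 - 369/5117/604 = 125/37 - 369*604/5117 = 125/37 - 222876/5117 = -7606787/189329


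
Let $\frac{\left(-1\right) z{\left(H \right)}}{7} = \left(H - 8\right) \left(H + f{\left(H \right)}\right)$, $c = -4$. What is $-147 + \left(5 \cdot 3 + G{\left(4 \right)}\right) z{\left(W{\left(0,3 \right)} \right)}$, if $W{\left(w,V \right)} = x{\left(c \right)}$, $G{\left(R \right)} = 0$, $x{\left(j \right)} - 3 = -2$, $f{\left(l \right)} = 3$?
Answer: $2793$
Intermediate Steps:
$x{\left(j \right)} = 1$ ($x{\left(j \right)} = 3 - 2 = 1$)
$W{\left(w,V \right)} = 1$
$z{\left(H \right)} = - 7 \left(-8 + H\right) \left(3 + H\right)$ ($z{\left(H \right)} = - 7 \left(H - 8\right) \left(H + 3\right) = - 7 \left(-8 + H\right) \left(3 + H\right)$)
$-147 + \left(5 \cdot 3 + G{\left(4 \right)}\right) z{\left(W{\left(0,3 \right)} \right)} = -147 + \left(5 \cdot 3 + 0\right) \left(168 - 7 \cdot 1^{2} + 35 \cdot 1\right) = -147 + \left(15 + 0\right) \left(168 - 7 + 35\right) = -147 + 15 \left(168 - 7 + 35\right) = -147 + 15 \cdot 196 = -147 + 2940 = 2793$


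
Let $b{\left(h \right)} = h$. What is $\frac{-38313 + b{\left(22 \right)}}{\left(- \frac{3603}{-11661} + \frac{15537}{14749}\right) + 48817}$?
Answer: $- \frac{2195198638633}{2798725619439} \approx -0.78436$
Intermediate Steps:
$\frac{-38313 + b{\left(22 \right)}}{\left(- \frac{3603}{-11661} + \frac{15537}{14749}\right) + 48817} = \frac{-38313 + 22}{\left(- \frac{3603}{-11661} + \frac{15537}{14749}\right) + 48817} = - \frac{38291}{\left(\left(-3603\right) \left(- \frac{1}{11661}\right) + 15537 \cdot \frac{1}{14749}\right) + 48817} = - \frac{38291}{\left(\frac{1201}{3887} + \frac{15537}{14749}\right) + 48817} = - \frac{38291}{\frac{78105868}{57329363} + 48817} = - \frac{38291}{\frac{2798725619439}{57329363}} = \left(-38291\right) \frac{57329363}{2798725619439} = - \frac{2195198638633}{2798725619439}$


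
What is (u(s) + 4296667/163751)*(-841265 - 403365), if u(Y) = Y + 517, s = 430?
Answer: -198355269200320/163751 ≈ -1.2113e+9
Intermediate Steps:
u(Y) = 517 + Y
(u(s) + 4296667/163751)*(-841265 - 403365) = ((517 + 430) + 4296667/163751)*(-841265 - 403365) = (947 + 4296667*(1/163751))*(-1244630) = (947 + 4296667/163751)*(-1244630) = (159368864/163751)*(-1244630) = -198355269200320/163751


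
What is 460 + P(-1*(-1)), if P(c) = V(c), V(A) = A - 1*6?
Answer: 455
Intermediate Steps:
V(A) = -6 + A (V(A) = A - 6 = -6 + A)
P(c) = -6 + c
460 + P(-1*(-1)) = 460 + (-6 - 1*(-1)) = 460 + (-6 + 1) = 460 - 5 = 455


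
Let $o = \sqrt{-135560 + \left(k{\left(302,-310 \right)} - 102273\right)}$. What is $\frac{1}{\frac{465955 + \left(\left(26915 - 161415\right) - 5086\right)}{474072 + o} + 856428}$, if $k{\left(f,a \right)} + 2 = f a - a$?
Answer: $\frac{38495543288309076}{32968687649061168557981} + \frac{326369 i \sqrt{331145}}{164843438245305842789905} \approx 1.1676 \cdot 10^{-6} + 1.1393 \cdot 10^{-15} i$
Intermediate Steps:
$k{\left(f,a \right)} = -2 - a + a f$ ($k{\left(f,a \right)} = -2 + \left(f a - a\right) = -2 + \left(a f - a\right) = -2 + \left(- a + a f\right) = -2 - a + a f$)
$o = i \sqrt{331145}$ ($o = \sqrt{-135560 - 195585} = \sqrt{-331145} = i \sqrt{331145} \approx 575.45 i$)
$\frac{1}{\frac{465955 + \left(\left(26915 - 161415\right) - 5086\right)}{474072 + o} + 856428} = \frac{1}{\frac{465955 + \left(\left(26915 - 161415\right) - 5086\right)}{474072 + i \sqrt{331145}} + 856428} = \frac{1}{\frac{465955 - 139586}{474072 + i \sqrt{331145}} + 856428} = \frac{1}{\frac{326369}{474072 + i \sqrt{331145}} + 856428} = \frac{1}{856428 + \frac{326369}{474072 + i \sqrt{331145}}}$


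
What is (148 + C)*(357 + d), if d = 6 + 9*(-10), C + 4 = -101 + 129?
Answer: 46956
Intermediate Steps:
C = 24 (C = -4 + (-101 + 129) = -4 + 28 = 24)
d = -84 (d = 6 - 90 = -84)
(148 + C)*(357 + d) = (148 + 24)*(357 - 84) = 172*273 = 46956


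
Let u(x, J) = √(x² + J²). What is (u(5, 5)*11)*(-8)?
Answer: -440*√2 ≈ -622.25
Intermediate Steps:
u(x, J) = √(J² + x²)
(u(5, 5)*11)*(-8) = (√(5² + 5²)*11)*(-8) = (√(25 + 25)*11)*(-8) = (√50*11)*(-8) = ((5*√2)*11)*(-8) = (55*√2)*(-8) = -440*√2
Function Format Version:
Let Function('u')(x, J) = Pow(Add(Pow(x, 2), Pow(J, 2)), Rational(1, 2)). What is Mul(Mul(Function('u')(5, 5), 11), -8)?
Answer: Mul(-440, Pow(2, Rational(1, 2))) ≈ -622.25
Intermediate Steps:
Function('u')(x, J) = Pow(Add(Pow(J, 2), Pow(x, 2)), Rational(1, 2))
Mul(Mul(Function('u')(5, 5), 11), -8) = Mul(Mul(Pow(Add(Pow(5, 2), Pow(5, 2)), Rational(1, 2)), 11), -8) = Mul(Mul(Pow(Add(25, 25), Rational(1, 2)), 11), -8) = Mul(Mul(Pow(50, Rational(1, 2)), 11), -8) = Mul(Mul(Mul(5, Pow(2, Rational(1, 2))), 11), -8) = Mul(Mul(55, Pow(2, Rational(1, 2))), -8) = Mul(-440, Pow(2, Rational(1, 2)))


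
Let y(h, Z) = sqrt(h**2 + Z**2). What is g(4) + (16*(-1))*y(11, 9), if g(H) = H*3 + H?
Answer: 16 - 16*sqrt(202) ≈ -211.40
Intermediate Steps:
g(H) = 4*H (g(H) = 3*H + H = 4*H)
y(h, Z) = sqrt(Z**2 + h**2)
g(4) + (16*(-1))*y(11, 9) = 4*4 + (16*(-1))*sqrt(9**2 + 11**2) = 16 - 16*sqrt(81 + 121) = 16 - 16*sqrt(202)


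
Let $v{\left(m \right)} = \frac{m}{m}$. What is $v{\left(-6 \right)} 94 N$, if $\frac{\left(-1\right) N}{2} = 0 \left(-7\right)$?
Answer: $0$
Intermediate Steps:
$v{\left(m \right)} = 1$
$N = 0$ ($N = - 2 \cdot 0 \left(-7\right) = \left(-2\right) 0 = 0$)
$v{\left(-6 \right)} 94 N = 1 \cdot 94 \cdot 0 = 94 \cdot 0 = 0$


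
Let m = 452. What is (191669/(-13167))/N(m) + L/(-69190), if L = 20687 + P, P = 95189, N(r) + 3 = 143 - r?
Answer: -21034958227/12919987080 ≈ -1.6281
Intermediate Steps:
N(r) = 140 - r (N(r) = -3 + (143 - r) = 140 - r)
L = 115876 (L = 20687 + 95189 = 115876)
(191669/(-13167))/N(m) + L/(-69190) = (191669/(-13167))/(140 - 1*452) + 115876/(-69190) = (191669*(-1/13167))/(140 - 452) + 115876*(-1/69190) = -191669/13167/(-312) - 57938/34595 = -191669/13167*(-1/312) - 57938/34595 = 191669/4108104 - 57938/34595 = -21034958227/12919987080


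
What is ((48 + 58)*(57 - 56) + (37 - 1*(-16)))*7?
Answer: 1113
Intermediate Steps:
((48 + 58)*(57 - 56) + (37 - 1*(-16)))*7 = (106*1 + (37 + 16))*7 = (106 + 53)*7 = 159*7 = 1113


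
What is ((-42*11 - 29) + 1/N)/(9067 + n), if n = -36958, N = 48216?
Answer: 23674055/1344792456 ≈ 0.017604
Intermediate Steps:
((-42*11 - 29) + 1/N)/(9067 + n) = ((-42*11 - 29) + 1/48216)/(9067 - 36958) = ((-462 - 29) + 1/48216)/(-27891) = (-491 + 1/48216)*(-1/27891) = -23674055/48216*(-1/27891) = 23674055/1344792456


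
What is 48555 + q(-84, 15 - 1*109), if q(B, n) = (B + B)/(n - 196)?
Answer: 7040559/145 ≈ 48556.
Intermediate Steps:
q(B, n) = 2*B/(-196 + n) (q(B, n) = (2*B)/(-196 + n) = 2*B/(-196 + n))
48555 + q(-84, 15 - 1*109) = 48555 + 2*(-84)/(-196 + (15 - 1*109)) = 48555 + 2*(-84)/(-196 + (15 - 109)) = 48555 + 2*(-84)/(-196 - 94) = 48555 + 2*(-84)/(-290) = 48555 + 2*(-84)*(-1/290) = 48555 + 84/145 = 7040559/145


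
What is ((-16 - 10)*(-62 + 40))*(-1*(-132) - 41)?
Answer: 52052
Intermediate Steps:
((-16 - 10)*(-62 + 40))*(-1*(-132) - 41) = (-26*(-22))*(132 - 41) = 572*91 = 52052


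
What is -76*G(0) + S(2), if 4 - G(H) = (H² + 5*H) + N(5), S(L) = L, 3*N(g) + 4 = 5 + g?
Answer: -150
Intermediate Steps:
N(g) = ⅓ + g/3 (N(g) = -4/3 + (5 + g)/3 = -4/3 + (5/3 + g/3) = ⅓ + g/3)
G(H) = 2 - H² - 5*H (G(H) = 4 - ((H² + 5*H) + (⅓ + (⅓)*5)) = 4 - ((H² + 5*H) + (⅓ + 5/3)) = 4 - ((H² + 5*H) + 2) = 4 - (2 + H² + 5*H) = 4 + (-2 - H² - 5*H) = 2 - H² - 5*H)
-76*G(0) + S(2) = -76*(2 - 1*0² - 5*0) + 2 = -76*(2 - 1*0 + 0) + 2 = -76*(2 + 0 + 0) + 2 = -76*2 + 2 = -152 + 2 = -150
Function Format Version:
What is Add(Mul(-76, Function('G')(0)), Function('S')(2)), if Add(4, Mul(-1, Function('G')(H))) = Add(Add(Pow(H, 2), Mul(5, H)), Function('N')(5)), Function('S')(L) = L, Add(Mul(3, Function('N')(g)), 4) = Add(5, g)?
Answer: -150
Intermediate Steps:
Function('N')(g) = Add(Rational(1, 3), Mul(Rational(1, 3), g)) (Function('N')(g) = Add(Rational(-4, 3), Mul(Rational(1, 3), Add(5, g))) = Add(Rational(-4, 3), Add(Rational(5, 3), Mul(Rational(1, 3), g))) = Add(Rational(1, 3), Mul(Rational(1, 3), g)))
Function('G')(H) = Add(2, Mul(-1, Pow(H, 2)), Mul(-5, H)) (Function('G')(H) = Add(4, Mul(-1, Add(Add(Pow(H, 2), Mul(5, H)), Add(Rational(1, 3), Mul(Rational(1, 3), 5))))) = Add(4, Mul(-1, Add(Add(Pow(H, 2), Mul(5, H)), Add(Rational(1, 3), Rational(5, 3))))) = Add(4, Mul(-1, Add(Add(Pow(H, 2), Mul(5, H)), 2))) = Add(4, Mul(-1, Add(2, Pow(H, 2), Mul(5, H)))) = Add(4, Add(-2, Mul(-1, Pow(H, 2)), Mul(-5, H))) = Add(2, Mul(-1, Pow(H, 2)), Mul(-5, H)))
Add(Mul(-76, Function('G')(0)), Function('S')(2)) = Add(Mul(-76, Add(2, Mul(-1, Pow(0, 2)), Mul(-5, 0))), 2) = Add(Mul(-76, Add(2, Mul(-1, 0), 0)), 2) = Add(Mul(-76, Add(2, 0, 0)), 2) = Add(Mul(-76, 2), 2) = Add(-152, 2) = -150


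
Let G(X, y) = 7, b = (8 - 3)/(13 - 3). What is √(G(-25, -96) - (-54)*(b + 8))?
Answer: √466 ≈ 21.587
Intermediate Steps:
b = ½ (b = 5/10 = 5*(⅒) = ½ ≈ 0.50000)
√(G(-25, -96) - (-54)*(b + 8)) = √(7 - (-54)*(½ + 8)) = √(7 - (-54)*17/2) = √(7 - 6*(-153/2)) = √(7 + 459) = √466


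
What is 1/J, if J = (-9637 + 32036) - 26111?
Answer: -1/3712 ≈ -0.00026940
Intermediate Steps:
J = -3712 (J = 22399 - 26111 = -3712)
1/J = 1/(-3712) = -1/3712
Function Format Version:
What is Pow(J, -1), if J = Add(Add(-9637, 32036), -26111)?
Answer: Rational(-1, 3712) ≈ -0.00026940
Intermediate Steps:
J = -3712 (J = Add(22399, -26111) = -3712)
Pow(J, -1) = Pow(-3712, -1) = Rational(-1, 3712)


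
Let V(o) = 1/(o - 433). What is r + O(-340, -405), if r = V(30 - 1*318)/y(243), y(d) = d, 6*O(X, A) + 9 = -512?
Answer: -30426923/350406 ≈ -86.833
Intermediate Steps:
O(X, A) = -521/6 (O(X, A) = -3/2 + (⅙)*(-512) = -3/2 - 256/3 = -521/6)
V(o) = 1/(-433 + o)
r = -1/175203 (r = 1/((-433 + (30 - 1*318))*243) = (1/243)/(-433 + (30 - 318)) = (1/243)/(-433 - 288) = (1/243)/(-721) = -1/721*1/243 = -1/175203 ≈ -5.7077e-6)
r + O(-340, -405) = -1/175203 - 521/6 = -30426923/350406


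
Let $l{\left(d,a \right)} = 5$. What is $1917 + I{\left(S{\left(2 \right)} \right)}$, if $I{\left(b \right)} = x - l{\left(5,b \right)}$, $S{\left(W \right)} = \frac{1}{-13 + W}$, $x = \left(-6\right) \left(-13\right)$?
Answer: $1990$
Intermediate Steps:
$x = 78$
$I{\left(b \right)} = 73$ ($I{\left(b \right)} = 78 - 5 = 73$)
$1917 + I{\left(S{\left(2 \right)} \right)} = 1917 + 73 = 1990$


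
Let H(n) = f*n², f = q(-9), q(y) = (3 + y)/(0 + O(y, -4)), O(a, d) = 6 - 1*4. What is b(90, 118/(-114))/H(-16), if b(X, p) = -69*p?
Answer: -1357/14592 ≈ -0.092996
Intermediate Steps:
O(a, d) = 2 (O(a, d) = 6 - 4 = 2)
q(y) = 3/2 + y/2 (q(y) = (3 + y)/(0 + 2) = (3 + y)/2 = (3 + y)*(½) = 3/2 + y/2)
f = -3 (f = 3/2 + (½)*(-9) = 3/2 - 9/2 = -3)
H(n) = -3*n²
b(90, 118/(-114))/H(-16) = (-8142/(-114))/((-3*(-16)²)) = (-8142*(-1)/114)/((-3*256)) = -69*(-59/57)/(-768) = (1357/19)*(-1/768) = -1357/14592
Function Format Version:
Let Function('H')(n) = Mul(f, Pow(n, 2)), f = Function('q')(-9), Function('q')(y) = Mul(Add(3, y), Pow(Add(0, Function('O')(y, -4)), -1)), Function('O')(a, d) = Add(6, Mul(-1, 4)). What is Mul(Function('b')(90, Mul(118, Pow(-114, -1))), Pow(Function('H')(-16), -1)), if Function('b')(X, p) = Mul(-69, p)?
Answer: Rational(-1357, 14592) ≈ -0.092996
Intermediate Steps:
Function('O')(a, d) = 2 (Function('O')(a, d) = Add(6, -4) = 2)
Function('q')(y) = Add(Rational(3, 2), Mul(Rational(1, 2), y)) (Function('q')(y) = Mul(Add(3, y), Pow(Add(0, 2), -1)) = Mul(Add(3, y), Pow(2, -1)) = Mul(Add(3, y), Rational(1, 2)) = Add(Rational(3, 2), Mul(Rational(1, 2), y)))
f = -3 (f = Add(Rational(3, 2), Mul(Rational(1, 2), -9)) = Add(Rational(3, 2), Rational(-9, 2)) = -3)
Function('H')(n) = Mul(-3, Pow(n, 2))
Mul(Function('b')(90, Mul(118, Pow(-114, -1))), Pow(Function('H')(-16), -1)) = Mul(Mul(-69, Mul(118, Pow(-114, -1))), Pow(Mul(-3, Pow(-16, 2)), -1)) = Mul(Mul(-69, Mul(118, Rational(-1, 114))), Pow(Mul(-3, 256), -1)) = Mul(Mul(-69, Rational(-59, 57)), Pow(-768, -1)) = Mul(Rational(1357, 19), Rational(-1, 768)) = Rational(-1357, 14592)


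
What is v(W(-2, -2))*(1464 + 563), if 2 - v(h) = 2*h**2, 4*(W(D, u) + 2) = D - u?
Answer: -12162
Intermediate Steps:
W(D, u) = -2 - u/4 + D/4 (W(D, u) = -2 + (D - u)/4 = -2 + (-u/4 + D/4) = -2 - u/4 + D/4)
v(h) = 2 - 2*h**2
v(W(-2, -2))*(1464 + 563) = (2 - 2*(-2 - 1/4*(-2) + (1/4)*(-2))**2)*(1464 + 563) = (2 - 2*(-2 + 1/2 - 1/2)**2)*2027 = (2 - 2*(-2)**2)*2027 = (2 - 2*4)*2027 = (2 - 8)*2027 = -6*2027 = -12162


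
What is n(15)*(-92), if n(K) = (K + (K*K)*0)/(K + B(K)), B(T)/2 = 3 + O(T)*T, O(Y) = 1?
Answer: -460/17 ≈ -27.059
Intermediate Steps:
B(T) = 6 + 2*T (B(T) = 2*(3 + 1*T) = 2*(3 + T) = 6 + 2*T)
n(K) = K/(6 + 3*K) (n(K) = (K + (K*K)*0)/(K + (6 + 2*K)) = (K + K**2*0)/(6 + 3*K) = (K + 0)/(6 + 3*K) = K/(6 + 3*K))
n(15)*(-92) = ((1/3)*15/(2 + 15))*(-92) = ((1/3)*15/17)*(-92) = ((1/3)*15*(1/17))*(-92) = (5/17)*(-92) = -460/17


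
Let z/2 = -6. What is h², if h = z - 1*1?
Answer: 169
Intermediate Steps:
z = -12 (z = 2*(-6) = -12)
h = -13 (h = -12 - 1*1 = -12 - 1 = -13)
h² = (-13)² = 169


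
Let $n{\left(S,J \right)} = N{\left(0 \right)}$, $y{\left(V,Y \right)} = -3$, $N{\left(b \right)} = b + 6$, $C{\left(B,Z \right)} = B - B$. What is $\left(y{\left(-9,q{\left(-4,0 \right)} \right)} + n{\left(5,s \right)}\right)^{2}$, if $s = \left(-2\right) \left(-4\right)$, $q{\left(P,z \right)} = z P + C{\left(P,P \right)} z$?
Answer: $9$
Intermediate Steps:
$C{\left(B,Z \right)} = 0$
$q{\left(P,z \right)} = P z$ ($q{\left(P,z \right)} = z P + 0 z = P z + 0 = P z$)
$s = 8$
$N{\left(b \right)} = 6 + b$
$n{\left(S,J \right)} = 6$ ($n{\left(S,J \right)} = 6 + 0 = 6$)
$\left(y{\left(-9,q{\left(-4,0 \right)} \right)} + n{\left(5,s \right)}\right)^{2} = \left(-3 + 6\right)^{2} = 3^{2} = 9$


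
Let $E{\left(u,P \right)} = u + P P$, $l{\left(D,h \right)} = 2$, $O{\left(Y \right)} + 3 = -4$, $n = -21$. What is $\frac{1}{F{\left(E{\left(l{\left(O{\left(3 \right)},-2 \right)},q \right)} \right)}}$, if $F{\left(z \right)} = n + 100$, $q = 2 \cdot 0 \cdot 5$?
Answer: $\frac{1}{79} \approx 0.012658$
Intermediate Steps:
$O{\left(Y \right)} = -7$ ($O{\left(Y \right)} = -3 - 4 = -7$)
$q = 0$ ($q = 0 \cdot 5 = 0$)
$E{\left(u,P \right)} = u + P^{2}$
$F{\left(z \right)} = 79$ ($F{\left(z \right)} = -21 + 100 = 79$)
$\frac{1}{F{\left(E{\left(l{\left(O{\left(3 \right)},-2 \right)},q \right)} \right)}} = \frac{1}{79}$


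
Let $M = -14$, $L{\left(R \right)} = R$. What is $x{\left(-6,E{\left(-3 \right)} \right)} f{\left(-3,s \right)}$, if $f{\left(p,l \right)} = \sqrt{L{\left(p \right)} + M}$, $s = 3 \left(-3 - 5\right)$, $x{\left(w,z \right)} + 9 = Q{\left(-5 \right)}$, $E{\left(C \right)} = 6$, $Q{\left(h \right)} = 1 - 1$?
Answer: $- 9 i \sqrt{17} \approx - 37.108 i$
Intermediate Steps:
$Q{\left(h \right)} = 0$
$x{\left(w,z \right)} = -9$ ($x{\left(w,z \right)} = -9 + 0 = -9$)
$s = -24$ ($s = 3 \left(-8\right) = -24$)
$f{\left(p,l \right)} = \sqrt{-14 + p}$ ($f{\left(p,l \right)} = \sqrt{p - 14} = \sqrt{-14 + p}$)
$x{\left(-6,E{\left(-3 \right)} \right)} f{\left(-3,s \right)} = - 9 \sqrt{-14 - 3} = - 9 \sqrt{-17} = - 9 i \sqrt{17}$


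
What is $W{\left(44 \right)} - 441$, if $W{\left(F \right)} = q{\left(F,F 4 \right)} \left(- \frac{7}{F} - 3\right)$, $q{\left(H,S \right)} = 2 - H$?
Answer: $- \frac{6783}{22} \approx -308.32$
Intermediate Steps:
$W{\left(F \right)} = \left(-3 - \frac{7}{F}\right) \left(2 - F\right)$ ($W{\left(F \right)} = \left(2 - F\right) \left(- \frac{7}{F} - 3\right) = \left(2 - F\right) \left(-3 - \frac{7}{F}\right) = \left(-3 - \frac{7}{F}\right) \left(2 - F\right)$)
$W{\left(44 \right)} - 441 = \left(1 - \frac{14}{44} + 3 \cdot 44\right) - 441 = \left(1 - \frac{7}{22} + 132\right) - 441 = \frac{2919}{22} - 441 = - \frac{6783}{22}$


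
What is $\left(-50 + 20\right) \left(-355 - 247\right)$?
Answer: $18060$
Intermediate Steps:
$\left(-50 + 20\right) \left(-355 - 247\right) = \left(-30\right) \left(-602\right) = 18060$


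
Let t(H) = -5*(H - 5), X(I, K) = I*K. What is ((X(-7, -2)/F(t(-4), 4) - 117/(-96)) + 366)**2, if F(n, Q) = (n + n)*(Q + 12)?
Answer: 279638958481/2073600 ≈ 1.3486e+5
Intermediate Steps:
t(H) = 25 - 5*H (t(H) = -5*(-5 + H) = 25 - 5*H)
F(n, Q) = 2*n*(12 + Q) (F(n, Q) = (2*n)*(12 + Q) = 2*n*(12 + Q))
((X(-7, -2)/F(t(-4), 4) - 117/(-96)) + 366)**2 = (((-7*(-2))/((2*(25 - 5*(-4))*(12 + 4))) - 117/(-96)) + 366)**2 = ((14/((2*(25 + 20)*16)) - 117*(-1/96)) + 366)**2 = ((14/((2*45*16)) + 39/32) + 366)**2 = ((14/1440 + 39/32) + 366)**2 = ((14*(1/1440) + 39/32) + 366)**2 = ((7/720 + 39/32) + 366)**2 = (1769/1440 + 366)**2 = (528809/1440)**2 = 279638958481/2073600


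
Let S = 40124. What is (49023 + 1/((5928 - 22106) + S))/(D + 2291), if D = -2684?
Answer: -1173904759/9410778 ≈ -124.74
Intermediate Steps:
(49023 + 1/((5928 - 22106) + S))/(D + 2291) = (49023 + 1/((5928 - 22106) + 40124))/(-2684 + 2291) = (49023 + 1/(-16178 + 40124))/(-393) = (49023 + 1/23946)*(-1/393) = (1173904759/23946)*(-1/393) = -1173904759/9410778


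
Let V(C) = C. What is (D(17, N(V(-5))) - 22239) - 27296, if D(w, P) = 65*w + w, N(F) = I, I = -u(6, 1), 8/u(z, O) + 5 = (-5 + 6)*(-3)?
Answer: -48413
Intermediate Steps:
u(z, O) = -1 (u(z, O) = 8/(-5 + (-5 + 6)*(-3)) = 8/(-5 + 1*(-3)) = 8/(-5 - 3) = 8/(-8) = 8*(-⅛) = -1)
I = 1 (I = -1*(-1) = 1)
N(F) = 1
D(w, P) = 66*w
(D(17, N(V(-5))) - 22239) - 27296 = (66*17 - 22239) - 27296 = (1122 - 22239) - 27296 = -21117 - 27296 = -48413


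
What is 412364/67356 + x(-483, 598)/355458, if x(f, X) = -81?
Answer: 12214385573/1995185754 ≈ 6.1219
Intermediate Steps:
412364/67356 + x(-483, 598)/355458 = 412364/67356 - 81/355458 = 412364*(1/67356) - 81*1/355458 = 103091/16839 - 27/118486 = 12214385573/1995185754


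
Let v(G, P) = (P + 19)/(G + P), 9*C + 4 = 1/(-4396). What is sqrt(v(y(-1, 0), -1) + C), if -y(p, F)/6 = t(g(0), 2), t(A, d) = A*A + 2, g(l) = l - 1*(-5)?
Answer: I*sqrt(641043008459)/1074822 ≈ 0.74492*I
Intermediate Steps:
g(l) = 5 + l (g(l) = l + 5 = 5 + l)
t(A, d) = 2 + A**2 (t(A, d) = A**2 + 2 = 2 + A**2)
C = -17585/39564 (C = -4/9 + (1/9)/(-4396) = -4/9 + (1/9)*(-1/4396) = -4/9 - 1/39564 = -17585/39564 ≈ -0.44447)
y(p, F) = -162 (y(p, F) = -6*(2 + (5 + 0)**2) = -6*(2 + 5**2) = -6*(2 + 25) = -6*27 = -162)
v(G, P) = (19 + P)/(G + P)
sqrt(v(y(-1, 0), -1) + C) = sqrt((19 - 1)/(-162 - 1) - 17585/39564) = sqrt(18/(-163) - 17585/39564) = sqrt(-1/163*18 - 17585/39564) = sqrt(-18/163 - 17585/39564) = sqrt(-3578507/6448932) = I*sqrt(641043008459)/1074822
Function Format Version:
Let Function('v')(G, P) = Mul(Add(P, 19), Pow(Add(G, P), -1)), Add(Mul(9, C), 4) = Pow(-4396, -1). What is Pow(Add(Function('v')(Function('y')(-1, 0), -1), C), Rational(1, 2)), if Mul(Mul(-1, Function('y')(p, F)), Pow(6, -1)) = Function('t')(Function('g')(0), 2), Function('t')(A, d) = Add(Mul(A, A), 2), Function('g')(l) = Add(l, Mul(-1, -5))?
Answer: Mul(Rational(1, 1074822), I, Pow(641043008459, Rational(1, 2))) ≈ Mul(0.74492, I)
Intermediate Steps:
Function('g')(l) = Add(5, l) (Function('g')(l) = Add(l, 5) = Add(5, l))
Function('t')(A, d) = Add(2, Pow(A, 2)) (Function('t')(A, d) = Add(Pow(A, 2), 2) = Add(2, Pow(A, 2)))
C = Rational(-17585, 39564) (C = Add(Rational(-4, 9), Mul(Rational(1, 9), Pow(-4396, -1))) = Add(Rational(-4, 9), Mul(Rational(1, 9), Rational(-1, 4396))) = Add(Rational(-4, 9), Rational(-1, 39564)) = Rational(-17585, 39564) ≈ -0.44447)
Function('y')(p, F) = -162 (Function('y')(p, F) = Mul(-6, Add(2, Pow(Add(5, 0), 2))) = Mul(-6, Add(2, Pow(5, 2))) = Mul(-6, Add(2, 25)) = Mul(-6, 27) = -162)
Function('v')(G, P) = Mul(Pow(Add(G, P), -1), Add(19, P)) (Function('v')(G, P) = Mul(Add(19, P), Pow(Add(G, P), -1)) = Mul(Pow(Add(G, P), -1), Add(19, P)))
Pow(Add(Function('v')(Function('y')(-1, 0), -1), C), Rational(1, 2)) = Pow(Add(Mul(Pow(Add(-162, -1), -1), Add(19, -1)), Rational(-17585, 39564)), Rational(1, 2)) = Pow(Add(Mul(Pow(-163, -1), 18), Rational(-17585, 39564)), Rational(1, 2)) = Pow(Add(Mul(Rational(-1, 163), 18), Rational(-17585, 39564)), Rational(1, 2)) = Pow(Add(Rational(-18, 163), Rational(-17585, 39564)), Rational(1, 2)) = Pow(Rational(-3578507, 6448932), Rational(1, 2)) = Mul(Rational(1, 1074822), I, Pow(641043008459, Rational(1, 2)))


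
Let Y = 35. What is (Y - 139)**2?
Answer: 10816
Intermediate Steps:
(Y - 139)**2 = (35 - 139)**2 = (-104)**2 = 10816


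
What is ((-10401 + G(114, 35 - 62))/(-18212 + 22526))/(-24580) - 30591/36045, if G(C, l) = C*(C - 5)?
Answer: -8009592889/9437392680 ≈ -0.84871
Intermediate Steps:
G(C, l) = C*(-5 + C)
((-10401 + G(114, 35 - 62))/(-18212 + 22526))/(-24580) - 30591/36045 = ((-10401 + 114*(-5 + 114))/(-18212 + 22526))/(-24580) - 30591/36045 = ((-10401 + 114*109)/4314)*(-1/24580) - 30591*1/36045 = ((-10401 + 12426)*(1/4314))*(-1/24580) - 1133/1335 = (2025*(1/4314))*(-1/24580) - 1133/1335 = (675/1438)*(-1/24580) - 1133/1335 = -135/7069208 - 1133/1335 = -8009592889/9437392680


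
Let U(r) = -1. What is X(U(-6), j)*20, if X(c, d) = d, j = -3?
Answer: -60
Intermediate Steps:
X(U(-6), j)*20 = -3*20 = -60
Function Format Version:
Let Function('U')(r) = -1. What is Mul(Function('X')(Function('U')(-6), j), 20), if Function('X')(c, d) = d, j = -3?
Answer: -60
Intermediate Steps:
Mul(Function('X')(Function('U')(-6), j), 20) = Mul(-3, 20) = -60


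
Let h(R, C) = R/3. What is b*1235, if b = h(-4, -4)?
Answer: -4940/3 ≈ -1646.7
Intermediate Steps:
h(R, C) = R/3 (h(R, C) = R*(⅓) = R/3)
b = -4/3 (b = (⅓)*(-4) = -4/3 ≈ -1.3333)
b*1235 = -4/3*1235 = -4940/3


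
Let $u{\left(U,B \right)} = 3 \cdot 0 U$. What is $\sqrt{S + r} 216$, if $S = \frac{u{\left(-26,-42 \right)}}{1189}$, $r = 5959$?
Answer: $216 \sqrt{5959} \approx 16674.0$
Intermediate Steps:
$u{\left(U,B \right)} = 0$ ($u{\left(U,B \right)} = 0 U = 0$)
$S = 0$ ($S = \frac{0}{1189} = 0 \cdot \frac{1}{1189} = 0$)
$\sqrt{S + r} 216 = \sqrt{0 + 5959} \cdot 216 = \sqrt{5959} \cdot 216 = 216 \sqrt{5959}$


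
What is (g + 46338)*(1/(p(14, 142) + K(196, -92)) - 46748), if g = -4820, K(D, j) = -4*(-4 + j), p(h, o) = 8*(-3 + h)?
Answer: -458048476745/236 ≈ -1.9409e+9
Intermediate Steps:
p(h, o) = -24 + 8*h
K(D, j) = 16 - 4*j
(g + 46338)*(1/(p(14, 142) + K(196, -92)) - 46748) = (-4820 + 46338)*(1/((-24 + 8*14) + (16 - 4*(-92))) - 46748) = 41518*(1/((-24 + 112) + (16 + 368)) - 46748) = 41518*(1/(88 + 384) - 46748) = 41518*(1/472 - 46748) = 41518*(-22065055/472) = -458048476745/236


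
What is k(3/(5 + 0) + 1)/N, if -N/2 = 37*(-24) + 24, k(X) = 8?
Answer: 1/216 ≈ 0.0046296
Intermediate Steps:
N = 1728 (N = -2*(37*(-24) + 24) = -2*(-888 + 24) = -2*(-864) = 1728)
k(3/(5 + 0) + 1)/N = 8/1728 = 8*(1/1728) = 1/216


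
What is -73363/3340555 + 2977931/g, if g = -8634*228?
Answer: -10092361172081/6576056226360 ≈ -1.5347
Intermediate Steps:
g = -1968552
-73363/3340555 + 2977931/g = -73363/3340555 + 2977931/(-1968552) = -73363*1/3340555 + 2977931*(-1/1968552) = -73363/3340555 - 2977931/1968552 = -10092361172081/6576056226360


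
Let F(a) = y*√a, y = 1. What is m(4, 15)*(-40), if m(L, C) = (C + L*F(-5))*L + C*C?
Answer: -11400 - 640*I*√5 ≈ -11400.0 - 1431.1*I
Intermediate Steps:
F(a) = √a (F(a) = 1*√a = √a)
m(L, C) = C² + L*(C + I*L*√5) (m(L, C) = (C + L*√(-5))*L + C*C = (C + L*(I*√5))*L + C² = (C + I*L*√5)*L + C² = L*(C + I*L*√5) + C² = C² + L*(C + I*L*√5))
m(4, 15)*(-40) = (15² + 15*4 + I*√5*4²)*(-40) = (225 + 60 + I*√5*16)*(-40) = (225 + 60 + 16*I*√5)*(-40) = (285 + 16*I*√5)*(-40) = -11400 - 640*I*√5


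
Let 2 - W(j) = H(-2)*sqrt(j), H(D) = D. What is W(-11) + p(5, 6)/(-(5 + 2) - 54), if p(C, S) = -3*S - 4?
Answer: 144/61 + 2*I*sqrt(11) ≈ 2.3607 + 6.6332*I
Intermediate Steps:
p(C, S) = -4 - 3*S
W(j) = 2 + 2*sqrt(j) (W(j) = 2 - (-2)*sqrt(j) = 2 + 2*sqrt(j))
W(-11) + p(5, 6)/(-(5 + 2) - 54) = (2 + 2*sqrt(-11)) + (-4 - 3*6)/(-(5 + 2) - 54) = (2 + 2*(I*sqrt(11))) + (-4 - 18)/(-1*7 - 54) = (2 + 2*I*sqrt(11)) - 22/(-7 - 54) = (2 + 2*I*sqrt(11)) - 22/(-61) = (2 + 2*I*sqrt(11)) - 1/61*(-22) = (2 + 2*I*sqrt(11)) + 22/61 = 144/61 + 2*I*sqrt(11)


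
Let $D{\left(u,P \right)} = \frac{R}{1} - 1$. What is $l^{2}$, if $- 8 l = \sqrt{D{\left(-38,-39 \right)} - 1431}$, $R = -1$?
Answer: $- \frac{1433}{64} \approx -22.391$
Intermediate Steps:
$D{\left(u,P \right)} = -2$ ($D{\left(u,P \right)} = - 1^{-1} - 1 = \left(-1\right) 1 - 1 = -1 - 1 = -2$)
$l = - \frac{i \sqrt{1433}}{8}$ ($l = - \frac{\sqrt{-2 - 1431}}{8} = - \frac{\sqrt{-1433}}{8} = - \frac{i \sqrt{1433}}{8} \approx - 4.7319 i$)
$l^{2} = \left(- \frac{i \sqrt{1433}}{8}\right)^{2} = - \frac{1433}{64}$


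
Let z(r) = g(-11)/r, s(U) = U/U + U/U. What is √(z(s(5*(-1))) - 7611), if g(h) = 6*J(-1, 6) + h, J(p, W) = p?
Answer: 7*I*√622/2 ≈ 87.29*I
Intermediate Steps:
g(h) = -6 + h (g(h) = 6*(-1) + h = -6 + h)
s(U) = 2 (s(U) = 1 + 1 = 2)
z(r) = -17/r (z(r) = (-6 - 11)/r = -17/r)
√(z(s(5*(-1))) - 7611) = √(-17/2 - 7611) = √(-15239/2) = 7*I*√622/2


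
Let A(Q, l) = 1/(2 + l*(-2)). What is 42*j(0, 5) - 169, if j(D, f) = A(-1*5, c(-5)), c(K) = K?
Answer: -331/2 ≈ -165.50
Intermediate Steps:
A(Q, l) = 1/(2 - 2*l)
j(D, f) = 1/12 (j(D, f) = -1/(-2 + 2*(-5)) = -1/(-2 - 10) = -1/(-12) = -1*(-1/12) = 1/12)
42*j(0, 5) - 169 = 42*(1/12) - 169 = 7/2 - 169 = -331/2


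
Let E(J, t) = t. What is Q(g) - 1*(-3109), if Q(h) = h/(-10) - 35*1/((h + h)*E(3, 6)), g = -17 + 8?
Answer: 1679521/540 ≈ 3110.2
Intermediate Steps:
g = -9
Q(h) = -35/(12*h) - h/10 (Q(h) = h/(-10) - 35*1/(6*(h + h)) = h*(-⅒) - 35*1/(12*h) = -h/10 - 35*1/(12*h) = -h/10 - 35/(12*h) = -35/(12*h) - h/10)
Q(g) - 1*(-3109) = (-35/12/(-9) - ⅒*(-9)) - 1*(-3109) = (-35/12*(-⅑) + 9/10) + 3109 = (35/108 + 9/10) + 3109 = 661/540 + 3109 = 1679521/540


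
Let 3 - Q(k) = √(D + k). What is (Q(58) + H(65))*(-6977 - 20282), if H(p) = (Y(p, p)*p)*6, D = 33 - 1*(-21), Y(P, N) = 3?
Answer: -31974807 + 109036*√7 ≈ -3.1686e+7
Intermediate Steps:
D = 54 (D = 33 + 21 = 54)
Q(k) = 3 - √(54 + k)
H(p) = 18*p (H(p) = (3*p)*6 = 18*p)
(Q(58) + H(65))*(-6977 - 20282) = ((3 - √(54 + 58)) + 18*65)*(-6977 - 20282) = ((3 - √112) + 1170)*(-27259) = ((3 - 4*√7) + 1170)*(-27259) = (1173 - 4*√7)*(-27259) = -31974807 + 109036*√7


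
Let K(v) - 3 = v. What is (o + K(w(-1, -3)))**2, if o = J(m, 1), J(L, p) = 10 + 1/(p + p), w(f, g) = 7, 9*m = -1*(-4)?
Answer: 1681/4 ≈ 420.25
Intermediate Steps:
m = 4/9 (m = (-1*(-4))/9 = (1/9)*4 = 4/9 ≈ 0.44444)
J(L, p) = 10 + 1/(2*p)
K(v) = 3 + v
o = 21/2 (o = 10 + (1/2)/1 = 10 + (1/2)*1 = 10 + 1/2 = 21/2 ≈ 10.500)
(o + K(w(-1, -3)))**2 = (21/2 + (3 + 7))**2 = (21/2 + 10)**2 = (41/2)**2 = 1681/4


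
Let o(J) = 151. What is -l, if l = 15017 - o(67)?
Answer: -14866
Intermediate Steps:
l = 14866 (l = 15017 - 1*151 = 15017 - 151 = 14866)
-l = -1*14866 = -14866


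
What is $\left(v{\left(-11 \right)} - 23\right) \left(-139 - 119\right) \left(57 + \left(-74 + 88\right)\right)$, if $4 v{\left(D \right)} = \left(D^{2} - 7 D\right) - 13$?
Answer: $- \frac{851787}{2} \approx -4.2589 \cdot 10^{5}$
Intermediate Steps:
$v{\left(D \right)} = - \frac{13}{4} - \frac{7 D}{4} + \frac{D^{2}}{4}$ ($v{\left(D \right)} = \frac{\left(D^{2} - 7 D\right) - 13}{4} = \frac{-13 + D^{2} - 7 D}{4} = - \frac{13}{4} - \frac{7 D}{4} + \frac{D^{2}}{4}$)
$\left(v{\left(-11 \right)} - 23\right) \left(-139 - 119\right) \left(57 + \left(-74 + 88\right)\right) = \left(\left(- \frac{13}{4} - - \frac{77}{4} + \frac{\left(-11\right)^{2}}{4}\right) - 23\right) \left(-139 - 119\right) \left(57 + \left(-74 + 88\right)\right) = \left(\left(- \frac{13}{4} + \frac{77}{4} + \frac{1}{4} \cdot 121\right) - 23\right) \left(- 258 \left(57 + 14\right)\right) = \left(\left(- \frac{13}{4} + \frac{77}{4} + \frac{121}{4}\right) - 23\right) \left(\left(-258\right) 71\right) = \left(\frac{185}{4} - 23\right) \left(-18318\right) = \frac{93}{4} \left(-18318\right) = - \frac{851787}{2}$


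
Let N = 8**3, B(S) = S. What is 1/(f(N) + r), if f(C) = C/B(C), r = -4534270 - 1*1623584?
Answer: -1/6157853 ≈ -1.6239e-7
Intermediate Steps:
N = 512
r = -6157854 (r = -4534270 - 1623584 = -6157854)
f(C) = 1 (f(C) = C/C = 1)
1/(f(N) + r) = 1/(1 - 6157854) = 1/(-6157853) = -1/6157853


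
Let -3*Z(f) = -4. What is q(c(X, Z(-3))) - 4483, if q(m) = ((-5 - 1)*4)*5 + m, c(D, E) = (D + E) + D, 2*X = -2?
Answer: -13811/3 ≈ -4603.7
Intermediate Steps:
X = -1 (X = (½)*(-2) = -1)
Z(f) = 4/3 (Z(f) = -⅓*(-4) = 4/3)
c(D, E) = E + 2*D
q(m) = -120 + m (q(m) = -6*4*5 + m = -24*5 + m = -120 + m)
q(c(X, Z(-3))) - 4483 = (-120 + (4/3 + 2*(-1))) - 4483 = (-120 + (4/3 - 2)) - 4483 = (-120 - ⅔) - 4483 = -362/3 - 4483 = -13811/3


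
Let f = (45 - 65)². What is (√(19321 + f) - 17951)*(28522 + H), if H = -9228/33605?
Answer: -17205541319482/33605 + 958472582*√19721/33605 ≈ -5.0799e+8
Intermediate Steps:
f = 400 (f = (-20)² = 400)
H = -9228/33605 (H = -9228*1/33605 = -9228/33605 ≈ -0.27460)
(√(19321 + f) - 17951)*(28522 + H) = (√(19321 + 400) - 17951)*(28522 - 9228/33605) = (√19721 - 17951)*(958472582/33605) = (-17951 + √19721)*(958472582/33605) = -17205541319482/33605 + 958472582*√19721/33605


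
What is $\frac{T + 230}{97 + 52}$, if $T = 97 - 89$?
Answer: $\frac{238}{149} \approx 1.5973$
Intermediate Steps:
$T = 8$ ($T = 97 - 89 = 8$)
$\frac{T + 230}{97 + 52} = \frac{8 + 230}{97 + 52} = \frac{238}{149}$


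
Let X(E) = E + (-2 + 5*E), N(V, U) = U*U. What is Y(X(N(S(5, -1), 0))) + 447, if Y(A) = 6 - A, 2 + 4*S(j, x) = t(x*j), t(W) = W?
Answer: 455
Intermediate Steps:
S(j, x) = -1/2 + j*x/4 (S(j, x) = -1/2 + (x*j)/4 = -1/2 + (j*x)/4 = -1/2 + j*x/4)
N(V, U) = U**2
X(E) = -2 + 6*E
Y(X(N(S(5, -1), 0))) + 447 = (6 - (-2 + 6*0**2)) + 447 = (6 - (-2 + 6*0)) + 447 = (6 - (-2 + 0)) + 447 = (6 - 1*(-2)) + 447 = (6 + 2) + 447 = 8 + 447 = 455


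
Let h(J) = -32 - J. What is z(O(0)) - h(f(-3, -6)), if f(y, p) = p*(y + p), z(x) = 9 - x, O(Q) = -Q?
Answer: 95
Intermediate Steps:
f(y, p) = p*(p + y)
z(O(0)) - h(f(-3, -6)) = (9 - (-1)*0) - (-32 - (-6)*(-6 - 3)) = (9 - 1*0) - (-32 - (-6)*(-9)) = (9 + 0) - (-32 - 1*54) = 9 - (-32 - 54) = 9 - 1*(-86) = 9 + 86 = 95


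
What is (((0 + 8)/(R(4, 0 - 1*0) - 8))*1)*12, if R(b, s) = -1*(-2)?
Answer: -16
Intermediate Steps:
R(b, s) = 2
(((0 + 8)/(R(4, 0 - 1*0) - 8))*1)*12 = (((0 + 8)/(2 - 8))*1)*12 = ((8/(-6))*1)*12 = ((8*(-⅙))*1)*12 = -4/3*1*12 = -4/3*12 = -16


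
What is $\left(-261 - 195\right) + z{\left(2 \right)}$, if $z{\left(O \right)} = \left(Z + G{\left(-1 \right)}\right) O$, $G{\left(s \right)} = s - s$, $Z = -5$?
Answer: $-466$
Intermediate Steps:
$G{\left(s \right)} = 0$
$z{\left(O \right)} = - 5 O$ ($z{\left(O \right)} = \left(-5 + 0\right) O = - 5 O$)
$\left(-261 - 195\right) + z{\left(2 \right)} = \left(-261 - 195\right) - 10 = -456 - 10 = -466$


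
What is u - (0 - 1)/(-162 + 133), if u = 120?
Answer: 3479/29 ≈ 119.97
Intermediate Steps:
u - (0 - 1)/(-162 + 133) = 120 - (0 - 1)/(-162 + 133) = 120 - (-1)/(-29) = 120 - (-1)*(-1)/29 = 120 - 1*1/29 = 120 - 1/29 = 3479/29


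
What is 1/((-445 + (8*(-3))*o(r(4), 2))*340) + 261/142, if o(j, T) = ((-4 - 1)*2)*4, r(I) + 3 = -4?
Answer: 22850621/12432100 ≈ 1.8380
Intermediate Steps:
r(I) = -7 (r(I) = -3 - 4 = -7)
o(j, T) = -40 (o(j, T) = -5*2*4 = -10*4 = -40)
1/((-445 + (8*(-3))*o(r(4), 2))*340) + 261/142 = 1/(-445 + (8*(-3))*(-40)*340) + 261/142 = (1/340)/(-445 - 24*(-40)) + 261*(1/142) = (1/340)/(-445 + 960) + 261/142 = (1/340)/515 + 261/142 = (1/515)*(1/340) + 261/142 = 1/175100 + 261/142 = 22850621/12432100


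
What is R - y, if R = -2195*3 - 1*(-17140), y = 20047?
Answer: -9492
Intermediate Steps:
R = 10555 (R = -6585 + 17140 = 10555)
R - y = 10555 - 1*20047 = 10555 - 20047 = -9492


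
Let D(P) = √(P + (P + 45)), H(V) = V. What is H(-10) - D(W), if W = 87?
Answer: -10 - √219 ≈ -24.799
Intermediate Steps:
D(P) = √(45 + 2*P) (D(P) = √(P + (45 + P)) = √(45 + 2*P))
H(-10) - D(W) = -10 - √(45 + 2*87) = -10 - √(45 + 174) = -10 - √219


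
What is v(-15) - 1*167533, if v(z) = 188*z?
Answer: -170353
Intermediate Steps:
v(-15) - 1*167533 = 188*(-15) - 1*167533 = -2820 - 167533 = -170353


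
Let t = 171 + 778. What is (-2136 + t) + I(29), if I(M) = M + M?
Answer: -1129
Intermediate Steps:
t = 949
I(M) = 2*M
(-2136 + t) + I(29) = (-2136 + 949) + 2*29 = -1187 + 58 = -1129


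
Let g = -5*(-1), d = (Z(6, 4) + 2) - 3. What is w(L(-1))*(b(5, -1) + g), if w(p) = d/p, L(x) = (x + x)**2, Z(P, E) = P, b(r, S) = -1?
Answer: 5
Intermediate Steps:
d = 5 (d = (6 + 2) - 3 = 8 - 3 = 5)
L(x) = 4*x**2 (L(x) = (2*x)**2 = 4*x**2)
w(p) = 5/p
g = 5
w(L(-1))*(b(5, -1) + g) = (5/((4*(-1)**2)))*(-1 + 5) = (5/((4*1)))*4 = (5/4)*4 = 5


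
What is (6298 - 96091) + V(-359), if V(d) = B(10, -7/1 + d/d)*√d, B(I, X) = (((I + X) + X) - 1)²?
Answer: -89793 + 9*I*√359 ≈ -89793.0 + 170.53*I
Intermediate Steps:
B(I, X) = (-1 + I + 2*X)² (B(I, X) = ((I + 2*X) - 1)² = (-1 + I + 2*X)²)
V(d) = 9*√d (V(d) = (-1 + 10 + 2*(-7/1 + d/d))²*√d = (-1 + 10 + 2*(-7*1 + 1))²*√d = (-1 + 10 + 2*(-7 + 1))²*√d = (-1 + 10 + 2*(-6))²*√d = (-1 + 10 - 12)²*√d = (-3)²*√d = 9*√d)
(6298 - 96091) + V(-359) = (6298 - 96091) + 9*√(-359) = -89793 + 9*(I*√359) = -89793 + 9*I*√359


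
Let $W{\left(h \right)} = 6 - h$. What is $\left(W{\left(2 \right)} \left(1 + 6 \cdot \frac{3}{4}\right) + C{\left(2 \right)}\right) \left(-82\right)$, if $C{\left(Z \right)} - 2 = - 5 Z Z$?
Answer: $-328$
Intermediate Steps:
$C{\left(Z \right)} = 2 - 5 Z^{2}$ ($C{\left(Z \right)} = 2 + - 5 Z Z = 2 - 5 Z^{2}$)
$\left(W{\left(2 \right)} \left(1 + 6 \cdot \frac{3}{4}\right) + C{\left(2 \right)}\right) \left(-82\right) = \left(\left(6 - 2\right) \left(1 + 6 \cdot \frac{3}{4}\right) + \left(2 - 5 \cdot 2^{2}\right)\right) \left(-82\right) = \left(\left(6 - 2\right) \left(1 + 6 \cdot 3 \cdot \frac{1}{4}\right) + \left(2 - 20\right)\right) \left(-82\right) = \left(4 \left(1 + 6 \cdot \frac{3}{4}\right) + \left(2 - 20\right)\right) \left(-82\right) = \left(4 \left(1 + \frac{9}{2}\right) - 18\right) \left(-82\right) = \left(4 \cdot \frac{11}{2} - 18\right) \left(-82\right) = \left(22 - 18\right) \left(-82\right) = 4 \left(-82\right) = -328$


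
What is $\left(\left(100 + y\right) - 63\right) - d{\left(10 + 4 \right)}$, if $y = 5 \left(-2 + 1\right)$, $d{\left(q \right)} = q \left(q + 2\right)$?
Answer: $-192$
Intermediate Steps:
$d{\left(q \right)} = q \left(2 + q\right)$
$y = -5$ ($y = 5 \left(-1\right) = -5$)
$\left(\left(100 + y\right) - 63\right) - d{\left(10 + 4 \right)} = \left(\left(100 - 5\right) - 63\right) - \left(10 + 4\right) \left(2 + \left(10 + 4\right)\right) = \left(95 - 63\right) - 14 \left(2 + 14\right) = 32 - 14 \cdot 16 = 32 - 224 = -192$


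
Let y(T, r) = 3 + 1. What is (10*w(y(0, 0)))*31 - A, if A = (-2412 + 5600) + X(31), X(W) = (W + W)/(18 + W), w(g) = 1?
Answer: -141084/49 ≈ -2879.3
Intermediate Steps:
y(T, r) = 4
X(W) = 2*W/(18 + W) (X(W) = (2*W)/(18 + W) = 2*W/(18 + W))
A = 156274/49 (A = (-2412 + 5600) + 2*31/(18 + 31) = 3188 + 2*31/49 = 3188 + 2*31*(1/49) = 3188 + 62/49 = 156274/49 ≈ 3189.3)
(10*w(y(0, 0)))*31 - A = (10*1)*31 - 1*156274/49 = 10*31 - 156274/49 = 310 - 156274/49 = -141084/49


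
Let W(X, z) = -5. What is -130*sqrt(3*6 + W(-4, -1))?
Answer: -130*sqrt(13) ≈ -468.72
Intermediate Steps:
-130*sqrt(3*6 + W(-4, -1)) = -130*sqrt(3*6 - 5) = -130*sqrt(18 - 5) = -130*sqrt(13)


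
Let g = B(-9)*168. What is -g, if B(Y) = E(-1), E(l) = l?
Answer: 168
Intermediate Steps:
B(Y) = -1
g = -168 (g = -1*168 = -168)
-g = -1*(-168) = 168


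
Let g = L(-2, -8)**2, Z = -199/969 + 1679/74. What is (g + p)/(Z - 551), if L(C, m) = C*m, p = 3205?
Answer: -248174466/37897781 ≈ -6.5485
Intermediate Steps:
Z = 1612225/71706 (Z = -199*1/969 + 1679*(1/74) = -199/969 + 1679/74 = 1612225/71706 ≈ 22.484)
g = 256 (g = (-2*(-8))**2 = 16**2 = 256)
(g + p)/(Z - 551) = (256 + 3205)/(1612225/71706 - 551) = 3461/(-37897781/71706) = 3461*(-71706/37897781) = -248174466/37897781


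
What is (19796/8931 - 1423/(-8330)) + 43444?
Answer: 3232203981613/74395230 ≈ 43446.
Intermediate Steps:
(19796/8931 - 1423/(-8330)) + 43444 = (19796*(1/8931) - 1423*(-1/8330)) + 43444 = (19796/8931 + 1423/8330) + 43444 = 177609493/74395230 + 43444 = 3232203981613/74395230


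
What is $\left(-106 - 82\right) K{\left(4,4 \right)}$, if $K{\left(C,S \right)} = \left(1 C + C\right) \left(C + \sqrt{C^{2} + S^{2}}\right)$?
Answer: $-6016 - 6016 \sqrt{2} \approx -14524.0$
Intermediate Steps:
$K{\left(C,S \right)} = 2 C \left(C + \sqrt{C^{2} + S^{2}}\right)$ ($K{\left(C,S \right)} = \left(C + C\right) \left(C + \sqrt{C^{2} + S^{2}}\right) = 2 C \left(C + \sqrt{C^{2} + S^{2}}\right)$)
$\left(-106 - 82\right) K{\left(4,4 \right)} = \left(-106 - 82\right) 2 \cdot 4 \left(4 + \sqrt{4^{2} + 4^{2}}\right) = - 188 \cdot 2 \cdot 4 \left(4 + \sqrt{16 + 16}\right) = - 188 \cdot 2 \cdot 4 \left(4 + \sqrt{32}\right) = - 188 \cdot 2 \cdot 4 \left(4 + 4 \sqrt{2}\right) = - 188 \left(32 + 32 \sqrt{2}\right) = -6016 - 6016 \sqrt{2}$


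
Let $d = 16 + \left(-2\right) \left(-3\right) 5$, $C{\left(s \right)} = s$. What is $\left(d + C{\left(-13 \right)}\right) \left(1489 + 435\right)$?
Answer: $63492$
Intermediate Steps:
$d = 46$ ($d = 16 + 6 \cdot 5 = 16 + 30 = 46$)
$\left(d + C{\left(-13 \right)}\right) \left(1489 + 435\right) = \left(46 - 13\right) \left(1489 + 435\right) = 33 \cdot 1924 = 63492$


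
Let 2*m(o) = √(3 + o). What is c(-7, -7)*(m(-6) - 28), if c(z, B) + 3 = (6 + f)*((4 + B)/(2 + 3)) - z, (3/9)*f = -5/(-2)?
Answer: 574/5 - 41*I*√3/20 ≈ 114.8 - 3.5507*I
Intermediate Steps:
f = 15/2 (f = 3*(-5/(-2)) = 3*(-5*(-½)) = 3*(5/2) = 15/2 ≈ 7.5000)
m(o) = √(3 + o)/2
c(z, B) = 39/5 - z + 27*B/10 (c(z, B) = -3 + ((6 + 15/2)*((4 + B)/(2 + 3)) - z) = -3 + (27*((4 + B)/5)/2 - z) = -3 + (27*((4 + B)*(⅕))/2 - z) = -3 + (27*(⅘ + B/5)/2 - z) = -3 + ((54/5 + 27*B/10) - z) = -3 + (54/5 - z + 27*B/10) = 39/5 - z + 27*B/10)
c(-7, -7)*(m(-6) - 28) = (39/5 - 1*(-7) + (27/10)*(-7))*(√(3 - 6)/2 - 28) = (39/5 + 7 - 189/10)*(√(-3)/2 - 28) = -41*((I*√3)/2 - 28)/10 = -41*(I*√3/2 - 28)/10 = -41*(-28 + I*√3/2)/10 = 574/5 - 41*I*√3/20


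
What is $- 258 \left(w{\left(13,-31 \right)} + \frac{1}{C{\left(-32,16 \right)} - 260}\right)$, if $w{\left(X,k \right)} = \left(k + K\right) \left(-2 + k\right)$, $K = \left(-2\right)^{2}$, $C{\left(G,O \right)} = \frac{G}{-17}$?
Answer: $- \frac{504350139}{2194} \approx -2.2988 \cdot 10^{5}$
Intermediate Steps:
$C{\left(G,O \right)} = - \frac{G}{17}$ ($C{\left(G,O \right)} = G \left(- \frac{1}{17}\right) = - \frac{G}{17}$)
$K = 4$
$w{\left(X,k \right)} = \left(-2 + k\right) \left(4 + k\right)$ ($w{\left(X,k \right)} = \left(k + 4\right) \left(-2 + k\right) = \left(4 + k\right) \left(-2 + k\right) = \left(-2 + k\right) \left(4 + k\right)$)
$- 258 \left(w{\left(13,-31 \right)} + \frac{1}{C{\left(-32,16 \right)} - 260}\right) = - 258 \left(\left(-8 + \left(-31\right)^{2} + 2 \left(-31\right)\right) + \frac{1}{\left(- \frac{1}{17}\right) \left(-32\right) - 260}\right) = - 258 \left(\left(-8 + 961 - 62\right) + \frac{1}{\frac{32}{17} - 260}\right) = - 258 \left(891 + \frac{1}{- \frac{4388}{17}}\right) = - 258 \left(891 - \frac{17}{4388}\right) = \left(-258\right) \frac{3909691}{4388} = - \frac{504350139}{2194}$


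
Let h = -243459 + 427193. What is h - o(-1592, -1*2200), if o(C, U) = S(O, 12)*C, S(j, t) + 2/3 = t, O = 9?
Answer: 605330/3 ≈ 2.0178e+5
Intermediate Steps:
S(j, t) = -⅔ + t
o(C, U) = 34*C/3 (o(C, U) = (-⅔ + 12)*C = 34*C/3)
h = 183734
h - o(-1592, -1*2200) = 183734 - 34*(-1592)/3 = 183734 - 1*(-54128/3) = 183734 + 54128/3 = 605330/3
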